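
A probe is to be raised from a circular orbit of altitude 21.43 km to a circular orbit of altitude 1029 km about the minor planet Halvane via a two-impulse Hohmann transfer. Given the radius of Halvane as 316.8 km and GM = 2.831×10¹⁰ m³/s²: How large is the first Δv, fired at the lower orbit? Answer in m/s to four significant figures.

Δv ≈ 76.45 m/s

r₁ = 316.8 + 21.43 = 338.23 km = 3.3823×10⁵ m.
r₂ = 316.8 + 1029 = 1345.8 km = 1.3458×10⁶ m.
Transfer ellipse a_t = (r₁ + r₂)/2 = 8.420×10⁵ m.
At r₁: circular v_c1 = √(μ/r₁) = 289.3 m/s; transfer-periapsis v_p = √[μ(2/r₁ − 1/a_t)] = 365.8 m/s.
Δv₁ = v_p − v_c1 = 76.45 m/s.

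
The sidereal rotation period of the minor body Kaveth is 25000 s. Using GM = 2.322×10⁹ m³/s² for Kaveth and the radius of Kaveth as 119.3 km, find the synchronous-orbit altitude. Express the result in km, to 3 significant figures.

A synchronous orbit has period T, so by Kepler's third law a = (μT²/4π²)^(1/3).
μT²/4π² = 2.322×10⁹ × (2.500×10⁴)² / 39.48 = 3.676×10¹⁶ m³.
a = 3.325×10⁵ m = 332.50 km.
Altitude h = a − R = 332.50 − 119.3 = 213.20 km.

h_sync ≈ 213 km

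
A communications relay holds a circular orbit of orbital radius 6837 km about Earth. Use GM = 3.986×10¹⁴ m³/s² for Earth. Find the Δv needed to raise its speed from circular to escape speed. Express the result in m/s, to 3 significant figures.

Δv ≈ 3160 m/s

r = 6837 km = 6.837×10⁶ m.
Circular speed v_c = √(μ/r) = 7635 m/s.
Escape speed v_esc = √(2μ/r) = √2 × v_c = 10800 m/s.
Δv = v_esc − v_c = 3163 m/s.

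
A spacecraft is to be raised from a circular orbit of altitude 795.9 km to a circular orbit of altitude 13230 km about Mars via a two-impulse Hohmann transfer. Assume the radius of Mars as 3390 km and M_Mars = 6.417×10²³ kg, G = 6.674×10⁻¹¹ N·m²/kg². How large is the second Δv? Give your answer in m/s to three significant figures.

μ = GM = 6.674×10⁻¹¹ × 6.417×10²³ = 4.283×10¹³ m³/s².
r₁ = 3390 + 795.9 = 4185.9 km = 4.1859×10⁶ m.
r₂ = 3390 + 13230 = 16620 km = 1.6620×10⁷ m.
Transfer ellipse a_t = (r₁ + r₂)/2 = 1.040×10⁷ m.
At r₁: circular v_c1 = √(μ/r₁) = 3199 m/s; transfer-periapsis v_p = √[μ(2/r₁ − 1/a_t)] = 4043 m/s.
At r₂: circular v_c2 = √(μ/r₂) = 1605 m/s; transfer-apoapsis v_a = √[μ(2/r₂ − 1/a_t)] = 1018 m/s.
Δv₂ = v_c2 − v_a = 587.0 m/s.

Δv ≈ 587 m/s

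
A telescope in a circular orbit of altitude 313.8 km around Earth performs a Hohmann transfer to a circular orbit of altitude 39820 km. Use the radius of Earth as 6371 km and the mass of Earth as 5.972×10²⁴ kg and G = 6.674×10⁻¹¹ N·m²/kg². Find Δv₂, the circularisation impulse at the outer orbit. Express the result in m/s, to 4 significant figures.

Δv ≈ 1460 m/s

μ = GM = 6.674×10⁻¹¹ × 5.972×10²⁴ = 3.986×10¹⁴ m³/s².
r₁ = 6371 + 313.8 = 6684.8 km = 6.6848×10⁶ m.
r₂ = 6371 + 39820 = 46191 km = 4.6191×10⁷ m.
Transfer ellipse a_t = (r₁ + r₂)/2 = 2.644×10⁷ m.
At r₁: circular v_c1 = √(μ/r₁) = 7722 m/s; transfer-perigee v_p = √[μ(2/r₁ − 1/a_t)] = 10210 m/s.
At r₂: circular v_c2 = √(μ/r₂) = 2937 m/s; transfer-apogee v_a = √[μ(2/r₂ − 1/a_t)] = 1477 m/s.
Δv₂ = v_c2 − v_a = 1460 m/s.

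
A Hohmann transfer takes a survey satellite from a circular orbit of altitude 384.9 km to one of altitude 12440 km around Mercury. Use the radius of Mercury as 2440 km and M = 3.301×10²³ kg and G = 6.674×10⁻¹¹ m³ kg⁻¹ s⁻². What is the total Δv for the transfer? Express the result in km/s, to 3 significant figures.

μ = GM = 6.674×10⁻¹¹ × 3.301×10²³ = 2.203×10¹³ m³/s².
r₁ = 2440 + 384.9 = 2824.9 km = 2.8249×10⁶ m.
r₂ = 2440 + 12440 = 14880 km = 1.4880×10⁷ m.
Transfer ellipse a_t = (r₁ + r₂)/2 = 8.852×10⁶ m.
At r₁: circular v_c1 = √(μ/r₁) = 2793 m/s; transfer-periherm v_p = √[μ(2/r₁ − 1/a_t)] = 3621 m/s.
Δv₁ = v_p − v_c1 = 828.0 m/s.
At r₂: circular v_c2 = √(μ/r₂) = 1217 m/s; transfer-apoherm v_a = √[μ(2/r₂ − 1/a_t)] = 687.4 m/s.
Δv₂ = v_c2 − v_a = 529.4 m/s.
Total Δv = Δv₁ + Δv₂ = 1357 m/s = 1.357 km/s.

Δv_total ≈ 1.36 km/s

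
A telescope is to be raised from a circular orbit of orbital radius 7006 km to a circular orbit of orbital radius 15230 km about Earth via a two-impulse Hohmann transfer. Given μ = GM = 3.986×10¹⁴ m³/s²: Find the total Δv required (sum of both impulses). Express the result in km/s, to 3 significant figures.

Δv_total ≈ 2.34 km/s

r₁ = 7006 km = 7.006×10⁶ m.
r₂ = 15230 km = 1.523×10⁷ m.
Transfer ellipse a_t = (r₁ + r₂)/2 = 1.112×10⁷ m.
At r₁: circular v_c1 = √(μ/r₁) = 7543 m/s; transfer-perigee v_p = √[μ(2/r₁ − 1/a_t)] = 8828 m/s.
Δv₁ = v_p − v_c1 = 1285 m/s.
At r₂: circular v_c2 = √(μ/r₂) = 5116 m/s; transfer-apogee v_a = √[μ(2/r₂ − 1/a_t)] = 4061 m/s.
Δv₂ = v_c2 − v_a = 1055 m/s.
Total Δv = Δv₁ + Δv₂ = 2340 m/s = 2.340 km/s.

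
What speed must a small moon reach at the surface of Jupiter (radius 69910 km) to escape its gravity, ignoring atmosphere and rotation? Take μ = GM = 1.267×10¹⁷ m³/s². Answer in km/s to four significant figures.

r = R = 6.991×10⁷ m.
Escape speed v_esc = √(2μ/r) = √(2 × 1.267×10¹⁷ / 6.991×10⁷) = √(3.625×10⁹) = 60210 m/s.
= 60.21 km/s.

v_esc ≈ 60.21 km/s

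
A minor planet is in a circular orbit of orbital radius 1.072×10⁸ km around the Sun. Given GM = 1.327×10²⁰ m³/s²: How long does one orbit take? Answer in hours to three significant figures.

T ≈ 5320 hours

r = 1.072×10⁸ km = 1.072×10¹¹ m.
Kepler's third law: T = 2π√(r³/μ) = 2π√((1.072×10¹¹)³ / 1.327×10²⁰).
r³/μ = 9.284×10¹² s², so T = 2π × 3.047×10⁶ = 1.914×10⁷ s.
Converting: 1.914×10⁷ s ÷ 3600 = 5318 hours.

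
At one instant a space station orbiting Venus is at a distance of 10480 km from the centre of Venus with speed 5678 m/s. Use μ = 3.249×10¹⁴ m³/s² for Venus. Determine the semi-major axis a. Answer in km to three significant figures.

r = 1.048×10⁷ m.
Vis-viva rearranged: 1/a = 2/r − v²/μ = 1.908×10⁻⁷ − 9.923×10⁻⁸ = 9.161×10⁻⁸ m⁻¹.
a = 1.092×10⁷ m = 10916 km.

a ≈ 10900 km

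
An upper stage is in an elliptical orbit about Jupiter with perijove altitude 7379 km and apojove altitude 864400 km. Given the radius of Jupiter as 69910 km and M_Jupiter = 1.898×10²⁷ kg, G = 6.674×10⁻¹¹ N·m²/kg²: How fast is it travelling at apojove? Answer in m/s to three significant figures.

μ = GM = 6.674×10⁻¹¹ × 1.898×10²⁷ = 1.267×10¹⁷ m³/s².
r_p = 69910 + 7379 = 77289 km = 7.7289×10⁷ m.
r_a = 69910 + 864400 = 934310 km = 9.3431×10⁸ m.
Semi-major axis a = (r_p + r_a)/2 = 5.0580×10⁵ km = 5.058×10⁸ m.
Vis-viva: v² = μ(2/r − 1/a) = 1.267×10¹⁷ × (2.141×10⁻⁹ − 1.977×10⁻⁹) = 2.072×10⁷ m²/s².
v = 4552 m/s.

v ≈ 4550 m/s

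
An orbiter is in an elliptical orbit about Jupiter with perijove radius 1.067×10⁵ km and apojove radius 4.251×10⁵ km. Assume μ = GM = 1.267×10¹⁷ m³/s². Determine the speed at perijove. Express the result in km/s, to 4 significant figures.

Semi-major axis a = (r_p + r_a)/2 = 2.6590×10⁵ km = 2.659×10⁸ m.
Vis-viva: v² = μ(2/r − 1/a) = 1.267×10¹⁷ × (1.874×10⁻⁸ − 3.761×10⁻⁹) = 1.898×10⁹ m²/s².
v = 43570 m/s = 43.57 km/s.

v ≈ 43.57 km/s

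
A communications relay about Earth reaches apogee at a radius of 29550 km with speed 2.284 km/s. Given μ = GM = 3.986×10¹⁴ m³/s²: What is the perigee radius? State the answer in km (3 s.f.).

r_a = 2.955×10⁷ m.
Specific energy ε = v²/2 − μ/r = -1.088×10⁷ J/kg, so a = −μ/(2ε) = 1.832×10⁷ m.
The apsides satisfy r_p + r_a = 2a, so the perigee radius is 2a − r_a = 7.084×10⁶ m = 7083.8 km.

perigee radius ≈ 7080 km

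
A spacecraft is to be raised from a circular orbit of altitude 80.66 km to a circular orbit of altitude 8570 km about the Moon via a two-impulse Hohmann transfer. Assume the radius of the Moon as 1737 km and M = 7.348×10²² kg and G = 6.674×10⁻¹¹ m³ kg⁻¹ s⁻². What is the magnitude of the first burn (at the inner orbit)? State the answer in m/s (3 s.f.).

Δv ≈ 499 m/s

μ = GM = 6.674×10⁻¹¹ × 7.348×10²² = 4.904×10¹² m³/s².
r₁ = 1737 + 80.66 = 1817.7 km = 1.8177×10⁶ m.
r₂ = 1737 + 8570 = 10307 km = 1.0307×10⁷ m.
Transfer ellipse a_t = (r₁ + r₂)/2 = 6.062×10⁶ m.
At r₁: circular v_c1 = √(μ/r₁) = 1643 m/s; transfer-perilune v_p = √[μ(2/r₁ − 1/a_t)] = 2142 m/s.
Δv₁ = v_p − v_c1 = 499.2 m/s.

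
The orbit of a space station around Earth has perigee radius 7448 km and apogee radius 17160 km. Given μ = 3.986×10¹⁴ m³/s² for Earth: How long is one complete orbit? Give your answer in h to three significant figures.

Semi-major axis a = (r_p + r_a)/2 = (7448.0 + 17160)/2 = 12304 km = 1.230×10⁷ m.
By Kepler's third law T = 2π√(a³/μ) = 2π × 2.162×10³ = 1.358×10⁴ s.
= 3.773 h.

T ≈ 3.77 h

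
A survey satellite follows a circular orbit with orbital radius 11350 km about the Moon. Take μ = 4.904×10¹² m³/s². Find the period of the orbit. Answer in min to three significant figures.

r = 11350 km = 1.135×10⁷ m.
Kepler's third law: T = 2π√(r³/μ) = 2π√((1.135×10⁷)³ / 4.904×10¹²).
r³/μ = 2.982×10⁸ s², so T = 2π × 1.727×10⁴ = 1.085×10⁵ s.
Converting: 1.085×10⁵ s ÷ 60.00 = 1808 min.

T ≈ 1810 min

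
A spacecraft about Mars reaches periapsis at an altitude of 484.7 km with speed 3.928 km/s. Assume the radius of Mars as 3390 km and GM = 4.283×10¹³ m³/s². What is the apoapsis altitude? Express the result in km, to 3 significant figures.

r_p = 3390 + 484.7 = 3874.7 km = 3.875×10⁶ m.
Specific energy ε = v²/2 − μ/r = -3.339×10⁶ J/kg, so a = −μ/(2ε) = 6.413×10⁶ m.
The apsides satisfy r_p + r_a = 2a, so the apoapsis radius is 2a − r_p = 8.952×10⁶ m = 8951.9 km.
Apoapsis altitude = 8951.9 − 3390 = 5561.9 km.

apoapsis altitude ≈ 5560 km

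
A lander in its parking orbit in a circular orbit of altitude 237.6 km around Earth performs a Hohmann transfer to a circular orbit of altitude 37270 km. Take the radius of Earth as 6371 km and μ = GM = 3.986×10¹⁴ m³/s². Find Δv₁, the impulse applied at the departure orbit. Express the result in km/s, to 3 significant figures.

r₁ = 6371 + 237.6 = 6608.6 km = 6.6086×10⁶ m.
r₂ = 6371 + 37270 = 43641 km = 4.3641×10⁷ m.
Transfer ellipse a_t = (r₁ + r₂)/2 = 2.512×10⁷ m.
At r₁: circular v_c1 = √(μ/r₁) = 7766 m/s; transfer-perigee v_p = √[μ(2/r₁ − 1/a_t)] = 10240 m/s.
Δv₁ = v_p − v_c1 = 2469 m/s.
= 2.469 km/s.

Δv ≈ 2.47 km/s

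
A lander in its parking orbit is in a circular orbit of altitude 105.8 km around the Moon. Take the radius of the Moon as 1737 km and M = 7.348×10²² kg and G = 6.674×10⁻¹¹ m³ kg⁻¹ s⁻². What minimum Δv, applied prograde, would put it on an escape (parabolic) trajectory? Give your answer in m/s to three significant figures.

Δv ≈ 676 m/s

μ = GM = 6.674×10⁻¹¹ × 7.348×10²² = 4.904×10¹² m³/s².
r = 1737 + 105.8 = 1842.8 km = 1.8428×10⁶ m.
Circular speed v_c = √(μ/r) = 1631 m/s.
Escape speed v_esc = √(2μ/r) = √2 × v_c = 2307 m/s.
Δv = v_esc − v_c = 675.7 m/s.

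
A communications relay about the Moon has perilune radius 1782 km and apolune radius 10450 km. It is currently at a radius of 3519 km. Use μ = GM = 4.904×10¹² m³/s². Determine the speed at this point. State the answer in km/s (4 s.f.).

Semi-major axis a = (r_p + r_a)/2 = 6116.0 km = 6.116×10⁶ m.
Vis-viva: v² = μ(2/r − 1/a) = 4.904×10¹² × (5.683×10⁻⁷ − 1.635×10⁻⁷) = 1.985×10⁶ m²/s².
v = 1409 m/s = 1.409 km/s.

v ≈ 1.409 km/s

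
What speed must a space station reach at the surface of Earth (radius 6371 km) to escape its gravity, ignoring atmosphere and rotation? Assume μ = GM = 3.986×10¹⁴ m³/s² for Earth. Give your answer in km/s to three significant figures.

v_esc ≈ 11.2 km/s

r = R = 6.371×10⁶ m.
Escape speed v_esc = √(2μ/r) = √(2 × 3.986×10¹⁴ / 6.371×10⁶) = √(1.251×10⁸) = 11190 m/s.
= 11.19 km/s.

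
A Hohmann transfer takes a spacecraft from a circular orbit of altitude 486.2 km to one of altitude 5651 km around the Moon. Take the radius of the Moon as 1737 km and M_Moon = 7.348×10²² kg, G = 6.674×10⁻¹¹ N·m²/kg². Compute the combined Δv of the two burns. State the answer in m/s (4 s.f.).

Δv_total ≈ 616.9 m/s

μ = GM = 6.674×10⁻¹¹ × 7.348×10²² = 4.904×10¹² m³/s².
r₁ = 1737 + 486.2 = 2223.2 km = 2.2232×10⁶ m.
r₂ = 1737 + 5651 = 7388.0 km = 7.3880×10⁶ m.
Transfer ellipse a_t = (r₁ + r₂)/2 = 4.806×10⁶ m.
At r₁: circular v_c1 = √(μ/r₁) = 1485 m/s; transfer-perilune v_p = √[μ(2/r₁ − 1/a_t)] = 1842 m/s.
Δv₁ = v_p − v_c1 = 356.3 m/s.
At r₂: circular v_c2 = √(μ/r₂) = 814.7 m/s; transfer-apolune v_a = √[μ(2/r₂ − 1/a_t)] = 554.2 m/s.
Δv₂ = v_c2 − v_a = 260.6 m/s.
Total Δv = Δv₁ + Δv₂ = 616.9 m/s.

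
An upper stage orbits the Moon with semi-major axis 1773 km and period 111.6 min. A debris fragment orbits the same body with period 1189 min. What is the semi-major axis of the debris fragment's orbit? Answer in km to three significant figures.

Kepler's third law: a³ ∝ T², so a₂ = a₁ (T₂/T₁)^(2/3).
T₂/T₁ = 10.65, (T₂/T₁)^(2/3) = 4.842.
a₂ = 1773 × 4.842 = 8585 km.

a₂ ≈ 8580 km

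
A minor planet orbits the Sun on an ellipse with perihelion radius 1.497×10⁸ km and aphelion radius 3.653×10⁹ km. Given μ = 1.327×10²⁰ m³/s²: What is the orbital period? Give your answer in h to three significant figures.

Semi-major axis a = (r_p + r_a)/2 = (1.4970×10⁸ + 3.6530×10⁹)/2 = 1.9014×10⁹ km = 1.901×10¹² m.
By Kepler's third law T = 2π√(a³/μ) = 2π × 2.276×10⁸ = 1.430×10⁹ s.
= 3.972×10⁵ h.

T ≈ 397000 h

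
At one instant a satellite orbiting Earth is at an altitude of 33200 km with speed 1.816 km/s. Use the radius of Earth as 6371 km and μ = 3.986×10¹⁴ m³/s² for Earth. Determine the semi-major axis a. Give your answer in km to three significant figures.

a ≈ 23700 km

r = 6371 + 33200 = 39571 km = 3.957×10⁷ m.
Vis-viva rearranged: 1/a = 2/r − v²/μ = 5.054×10⁻⁸ − 8.274×10⁻⁹ = 4.227×10⁻⁸ m⁻¹.
a = 2.366×10⁷ m = 23658 km.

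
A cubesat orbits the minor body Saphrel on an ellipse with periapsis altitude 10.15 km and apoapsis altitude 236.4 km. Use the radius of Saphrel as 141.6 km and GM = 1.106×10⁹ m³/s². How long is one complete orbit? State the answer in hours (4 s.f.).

r_p = 141.6 + 10.15 = 151.75 km = 1.5175×10⁵ m.
r_a = 141.6 + 236.4 = 378.00 km = 3.7800×10⁵ m.
Semi-major axis a = (r_p + r_a)/2 = (151.75 + 378.00)/2 = 264.88 km = 2.649×10⁵ m.
By Kepler's third law T = 2π√(a³/μ) = 2π × 4.099×10³ = 2.576×10⁴ s.
= 7.154 hours.

T ≈ 7.154 hours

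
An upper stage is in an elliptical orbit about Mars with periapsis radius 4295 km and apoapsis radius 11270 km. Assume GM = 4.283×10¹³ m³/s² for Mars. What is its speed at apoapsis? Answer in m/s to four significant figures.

Semi-major axis a = (r_p + r_a)/2 = 7782.5 km = 7.782×10⁶ m.
Vis-viva: v² = μ(2/r − 1/a) = 4.283×10¹³ × (1.775×10⁻⁷ − 1.285×10⁻⁷) = 2.097×10⁶ m²/s².
v = 1448 m/s.

v ≈ 1448 m/s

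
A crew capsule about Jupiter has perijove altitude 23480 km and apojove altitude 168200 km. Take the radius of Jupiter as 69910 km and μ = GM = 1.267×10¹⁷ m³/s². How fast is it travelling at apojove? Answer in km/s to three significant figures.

v ≈ 17.3 km/s

r_p = 69910 + 23480 = 93390 km = 9.3390×10⁷ m.
r_a = 69910 + 168200 = 238110 km = 2.3811×10⁸ m.
Semi-major axis a = (r_p + r_a)/2 = 1.6575×10⁵ km = 1.658×10⁸ m.
Vis-viva: v² = μ(2/r − 1/a) = 1.267×10¹⁷ × (8.399×10⁻⁹ − 6.033×10⁻⁹) = 2.998×10⁸ m²/s².
v = 17320 m/s = 17.32 km/s.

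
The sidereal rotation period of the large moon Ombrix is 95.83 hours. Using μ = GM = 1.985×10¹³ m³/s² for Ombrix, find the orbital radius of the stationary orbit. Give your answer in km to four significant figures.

r_sync ≈ 39110 km

T = 95.83 hours = 3.450×10⁵ s.
A synchronous orbit has period T, so by Kepler's third law a = (μT²/4π²)^(1/3).
μT²/4π² = 1.985×10¹³ × (3.450×10⁵)² / 39.48 = 5.984×10²² m³.
a = 3.911×10⁷ m = 39114 km.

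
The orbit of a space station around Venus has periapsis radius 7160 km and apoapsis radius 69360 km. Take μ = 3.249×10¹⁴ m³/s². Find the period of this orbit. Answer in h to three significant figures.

Semi-major axis a = (r_p + r_a)/2 = (7160.0 + 69360)/2 = 38260 km = 3.826×10⁷ m.
By Kepler's third law T = 2π√(a³/μ) = 2π × 1.313×10⁴ = 8.249×10⁴ s.
= 22.92 h.

T ≈ 22.9 h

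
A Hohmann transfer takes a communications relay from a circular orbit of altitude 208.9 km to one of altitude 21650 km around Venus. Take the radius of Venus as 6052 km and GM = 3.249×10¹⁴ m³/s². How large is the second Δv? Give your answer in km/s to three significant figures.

Δv ≈ 1.35 km/s

r₁ = 6052 + 208.9 = 6260.9 km = 6.2609×10⁶ m.
r₂ = 6052 + 21650 = 27702 km = 2.7702×10⁷ m.
Transfer ellipse a_t = (r₁ + r₂)/2 = 1.698×10⁷ m.
At r₁: circular v_c1 = √(μ/r₁) = 7204 m/s; transfer-periapsis v_p = √[μ(2/r₁ − 1/a_t)] = 9201 m/s.
At r₂: circular v_c2 = √(μ/r₂) = 3425 m/s; transfer-apoapsis v_a = √[μ(2/r₂ − 1/a_t)] = 2079 m/s.
Δv₂ = v_c2 − v_a = 1345 m/s.
= 1.345 km/s.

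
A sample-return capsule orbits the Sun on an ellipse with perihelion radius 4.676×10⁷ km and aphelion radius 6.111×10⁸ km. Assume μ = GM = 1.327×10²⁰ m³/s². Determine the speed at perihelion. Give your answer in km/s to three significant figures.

Semi-major axis a = (r_p + r_a)/2 = 3.2893×10⁸ km = 3.289×10¹¹ m.
Vis-viva: v² = μ(2/r − 1/a) = 1.327×10²⁰ × (4.277×10⁻¹¹ − 3.040×10⁻¹²) = 5.272×10⁹ m²/s².
v = 72610 m/s = 72.61 km/s.

v ≈ 72.6 km/s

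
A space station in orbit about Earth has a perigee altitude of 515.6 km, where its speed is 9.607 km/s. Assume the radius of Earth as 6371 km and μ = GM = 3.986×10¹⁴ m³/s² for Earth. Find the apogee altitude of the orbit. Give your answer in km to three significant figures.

r_p = 6371 + 515.6 = 6886.6 km = 6.887×10⁶ m.
Specific energy ε = v²/2 − μ/r = -1.173×10⁷ J/kg, so a = −μ/(2ε) = 1.699×10⁷ m.
The apsides satisfy r_p + r_a = 2a, so the apogee radius is 2a − r_p = 2.709×10⁷ m = 27085 km.
Apogee altitude = 27085 − 6371 = 20714 km.

apogee altitude ≈ 20700 km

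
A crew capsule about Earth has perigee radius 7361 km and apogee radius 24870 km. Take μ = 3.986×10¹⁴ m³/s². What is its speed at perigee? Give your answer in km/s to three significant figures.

v ≈ 9.14 km/s

Semi-major axis a = (r_p + r_a)/2 = 16116 km = 1.612×10⁷ m.
Vis-viva: v² = μ(2/r − 1/a) = 3.986×10¹⁴ × (2.717×10⁻⁷ − 6.205×10⁻⁸) = 8.357×10⁷ m²/s².
v = 9141 m/s = 9.141 km/s.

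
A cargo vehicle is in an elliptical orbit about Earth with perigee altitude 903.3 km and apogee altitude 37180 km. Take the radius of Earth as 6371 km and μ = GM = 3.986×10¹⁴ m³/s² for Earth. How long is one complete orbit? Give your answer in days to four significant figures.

T ≈ 0.4666 days

r_p = 6371 + 903.3 = 7274.3 km = 7.2743×10⁶ m.
r_a = 6371 + 37180 = 43551 km = 4.3551×10⁷ m.
Semi-major axis a = (r_p + r_a)/2 = (7274.3 + 43551)/2 = 25413 km = 2.541×10⁷ m.
By Kepler's third law T = 2π√(a³/μ) = 2π × 6.417×10³ = 4.032×10⁴ s.
= 0.4666 days.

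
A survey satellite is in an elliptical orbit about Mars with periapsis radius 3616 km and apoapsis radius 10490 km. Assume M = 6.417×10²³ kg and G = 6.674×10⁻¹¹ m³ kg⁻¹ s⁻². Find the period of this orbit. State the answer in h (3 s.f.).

μ = GM = 6.674×10⁻¹¹ × 6.417×10²³ = 4.283×10¹³ m³/s².
Semi-major axis a = (r_p + r_a)/2 = (3616.0 + 10490)/2 = 7053.0 km = 7.053×10⁶ m.
By Kepler's third law T = 2π√(a³/μ) = 2π × 2.862×10³ = 1.798×10⁴ s.
= 4.996 h.

T ≈ 5.00 h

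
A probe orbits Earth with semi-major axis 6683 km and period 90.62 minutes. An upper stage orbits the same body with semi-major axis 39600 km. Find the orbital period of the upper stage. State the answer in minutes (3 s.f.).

T₂ ≈ 1310 minutes

Kepler's third law: T² ∝ a³, so T₂ = T₁ (a₂/a₁)^(3/2).
a₂/a₁ = 5.925, (a₂/a₁)^(3/2) = 14.42.
T₂ = 90.62 × 14.42 = 1307 minutes.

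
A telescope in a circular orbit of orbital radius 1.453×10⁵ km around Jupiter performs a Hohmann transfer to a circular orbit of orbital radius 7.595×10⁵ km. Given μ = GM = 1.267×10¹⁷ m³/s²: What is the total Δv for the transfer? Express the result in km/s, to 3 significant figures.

Δv_total ≈ 14.3 km/s

r₁ = 1.453×10⁵ km = 1.453×10⁸ m.
r₂ = 7.595×10⁵ km = 7.595×10⁸ m.
Transfer ellipse a_t = (r₁ + r₂)/2 = 4.524×10⁸ m.
At r₁: circular v_c1 = √(μ/r₁) = 29530 m/s; transfer-perijove v_p = √[μ(2/r₁ − 1/a_t)] = 38260 m/s.
Δv₁ = v_p − v_c1 = 8732 m/s.
At r₂: circular v_c2 = √(μ/r₂) = 12920 m/s; transfer-apojove v_a = √[μ(2/r₂ − 1/a_t)] = 7320 m/s.
Δv₂ = v_c2 − v_a = 5596 m/s.
Total Δv = Δv₁ + Δv₂ = 14330 m/s = 14.33 km/s.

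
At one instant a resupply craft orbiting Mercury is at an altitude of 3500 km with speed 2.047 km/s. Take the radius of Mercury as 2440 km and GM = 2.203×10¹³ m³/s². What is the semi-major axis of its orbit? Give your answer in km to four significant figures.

a ≈ 6826 km

r = 2440 + 3500 = 5940.0 km = 5.940×10⁶ m.
Specific orbital energy ε = v²/2 − μ/r = (2047)²/2 − 2.203×10¹³/5.940×10⁶ = -1.614×10⁶ J/kg.
Since ε = −μ/(2a), a = −μ/(2ε) = 6.826×10⁶ m = 6826.1 km.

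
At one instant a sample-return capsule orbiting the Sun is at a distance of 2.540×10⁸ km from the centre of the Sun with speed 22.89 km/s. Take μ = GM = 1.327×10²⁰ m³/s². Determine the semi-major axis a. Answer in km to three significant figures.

a ≈ 2.55×10⁸ km

r = 2.540×10¹¹ m.
Vis-viva rearranged: 1/a = 2/r − v²/μ = 7.874×10⁻¹² − 3.948×10⁻¹² = 3.926×10⁻¹² m⁻¹.
a = 2.547×10¹¹ m = 2.5474×10⁸ km.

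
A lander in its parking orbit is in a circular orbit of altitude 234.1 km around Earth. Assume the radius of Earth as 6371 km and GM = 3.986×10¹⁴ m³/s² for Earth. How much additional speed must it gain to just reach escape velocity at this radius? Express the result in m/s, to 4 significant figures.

Δv ≈ 3218 m/s

r = 6371 + 234.1 = 6605.1 km = 6.6051×10⁶ m.
Circular speed v_c = √(μ/r) = 7768 m/s.
Escape speed v_esc = √(2μ/r) = √2 × v_c = 10990 m/s.
Δv = v_esc − v_c = 3218 m/s.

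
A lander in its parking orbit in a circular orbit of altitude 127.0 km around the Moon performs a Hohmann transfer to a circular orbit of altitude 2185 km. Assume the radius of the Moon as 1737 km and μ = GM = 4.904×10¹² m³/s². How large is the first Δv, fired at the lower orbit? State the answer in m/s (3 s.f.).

r₁ = 1737 + 127.0 = 1864.0 km = 1.8640×10⁶ m.
r₂ = 1737 + 2185 = 3922.0 km = 3.9220×10⁶ m.
Transfer ellipse a_t = (r₁ + r₂)/2 = 2.893×10⁶ m.
At r₁: circular v_c1 = √(μ/r₁) = 1622 m/s; transfer-perilune v_p = √[μ(2/r₁ − 1/a_t)] = 1889 m/s.
Δv₁ = v_p − v_c1 = 266.6 m/s.

Δv ≈ 267 m/s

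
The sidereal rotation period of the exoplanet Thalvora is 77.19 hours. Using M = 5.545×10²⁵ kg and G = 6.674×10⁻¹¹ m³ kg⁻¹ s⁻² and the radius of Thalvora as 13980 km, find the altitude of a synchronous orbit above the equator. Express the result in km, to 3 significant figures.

h_sync ≈ 1.79×10⁵ km

μ = GM = 6.674×10⁻¹¹ × 5.545×10²⁵ = 3.701×10¹⁵ m³/s².
T = 77.19 hours = 2.779×10⁵ s.
A synchronous orbit has period T, so by Kepler's third law a = (μT²/4π²)^(1/3).
μT²/4π² = 3.701×10¹⁵ × (2.779×10⁵)² / 39.48 = 7.239×10²⁴ m³.
a = 1.934×10⁸ m = 1.9344×10⁵ km.
Altitude h = a − R = 1.9344×10⁵ − 13980 = 1.7946×10⁵ km.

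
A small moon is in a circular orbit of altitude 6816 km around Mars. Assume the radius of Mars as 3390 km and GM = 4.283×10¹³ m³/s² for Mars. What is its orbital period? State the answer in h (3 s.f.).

r = 3390 + 6816 = 10206 km = 1.0206×10⁷ m.
Kepler's third law: T = 2π√(r³/μ) = 2π√((1.021×10⁷)³ / 4.283×10¹³).
r³/μ = 2.482×10⁷ s², so T = 2π × 4.982×10³ = 3.130×10⁴ s.
Converting: 3.130×10⁴ s ÷ 3600 = 8.695 h.

T ≈ 8.70 h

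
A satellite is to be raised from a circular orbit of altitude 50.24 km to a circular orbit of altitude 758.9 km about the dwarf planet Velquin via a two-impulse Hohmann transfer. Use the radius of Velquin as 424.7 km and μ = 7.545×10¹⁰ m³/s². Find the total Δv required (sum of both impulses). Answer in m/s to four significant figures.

r₁ = 424.7 + 50.24 = 474.94 km = 4.7494×10⁵ m.
r₂ = 424.7 + 758.9 = 1183.6 km = 1.1836×10⁶ m.
Transfer ellipse a_t = (r₁ + r₂)/2 = 8.293×10⁵ m.
At r₁: circular v_c1 = √(μ/r₁) = 398.6 m/s; transfer-periapsis v_p = √[μ(2/r₁ − 1/a_t)] = 476.2 m/s.
Δv₁ = v_p − v_c1 = 77.60 m/s.
At r₂: circular v_c2 = √(μ/r₂) = 252.5 m/s; transfer-apoapsis v_a = √[μ(2/r₂ − 1/a_t)] = 191.1 m/s.
Δv₂ = v_c2 − v_a = 61.41 m/s.
Total Δv = Δv₁ + Δv₂ = 139.0 m/s.

Δv_total ≈ 139.0 m/s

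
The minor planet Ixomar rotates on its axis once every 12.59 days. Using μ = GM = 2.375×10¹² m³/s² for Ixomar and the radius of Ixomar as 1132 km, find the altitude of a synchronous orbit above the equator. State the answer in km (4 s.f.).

T = 12.59 days = 1.088×10⁶ s.
A synchronous orbit has period T, so by Kepler's third law a = (μT²/4π²)^(1/3).
μT²/4π² = 2.375×10¹² × (1.088×10⁶)² / 39.48 = 7.118×10²² m³.
a = 4.144×10⁷ m = 41444 km.
Altitude h = a − R = 41444 − 1132 = 40312 km.

h_sync ≈ 40310 km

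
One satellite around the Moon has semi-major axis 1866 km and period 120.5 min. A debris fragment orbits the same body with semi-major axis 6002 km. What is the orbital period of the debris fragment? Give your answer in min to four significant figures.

T₂ ≈ 695.1 min

Kepler's third law: T² ∝ a³, so T₂ = T₁ (a₂/a₁)^(3/2).
a₂/a₁ = 3.217, (a₂/a₁)^(3/2) = 5.769.
T₂ = 120.5 × 5.769 = 695.1 min.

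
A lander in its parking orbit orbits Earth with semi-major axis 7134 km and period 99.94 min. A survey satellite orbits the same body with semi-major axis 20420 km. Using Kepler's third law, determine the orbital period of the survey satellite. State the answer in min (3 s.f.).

Kepler's third law: T² ∝ a³, so T₂ = T₁ (a₂/a₁)^(3/2).
a₂/a₁ = 2.862, (a₂/a₁)^(3/2) = 4.843.
T₂ = 99.94 × 4.843 = 484.0 min.

T₂ ≈ 484 min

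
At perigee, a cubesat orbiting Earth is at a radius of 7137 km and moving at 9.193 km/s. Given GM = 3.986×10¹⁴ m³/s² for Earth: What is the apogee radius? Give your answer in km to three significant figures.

apogee radius ≈ 22200 km

r_p = 7.137×10⁶ m.
Specific energy ε = v²/2 − μ/r = -1.359×10⁷ J/kg, so a = −μ/(2ε) = 1.466×10⁷ m.
The apsides satisfy r_p + r_a = 2a, so the apogee radius is 2a − r_p = 2.218×10⁷ m = 22184 km.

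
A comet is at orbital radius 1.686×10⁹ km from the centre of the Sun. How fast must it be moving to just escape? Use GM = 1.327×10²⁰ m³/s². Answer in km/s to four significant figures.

v_esc ≈ 12.55 km/s

r = 1.686×10⁹ km = 1.686×10¹² m.
Escape speed v_esc = √(2μ/r) = √(2 × 1.327×10²⁰ / 1.686×10¹²) = √(1.574×10⁸) = 12550 m/s.
= 12.55 km/s.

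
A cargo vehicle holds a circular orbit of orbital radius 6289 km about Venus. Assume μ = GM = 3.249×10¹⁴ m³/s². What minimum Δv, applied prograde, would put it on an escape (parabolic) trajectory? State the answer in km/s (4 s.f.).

r = 6289 km = 6.289×10⁶ m.
Circular speed v_c = √(μ/r) = 7188 m/s.
Escape speed v_esc = √(2μ/r) = √2 × v_c = 10160 m/s.
Δv = v_esc − v_c = 2977 m/s = 2.977 km/s.

Δv ≈ 2.977 km/s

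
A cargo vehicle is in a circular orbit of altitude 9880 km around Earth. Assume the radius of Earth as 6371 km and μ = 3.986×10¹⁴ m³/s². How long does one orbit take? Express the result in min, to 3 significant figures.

r = 6371 + 9880 = 16251 km = 1.6251×10⁷ m.
Kepler's third law: T = 2π√(r³/μ) = 2π√((1.625×10⁷)³ / 3.986×10¹⁴).
r³/μ = 1.077×10⁷ s², so T = 2π × 3.281×10³ = 2.062×10⁴ s.
Converting: 2.062×10⁴ s ÷ 60.00 = 343.6 min.

T ≈ 344 min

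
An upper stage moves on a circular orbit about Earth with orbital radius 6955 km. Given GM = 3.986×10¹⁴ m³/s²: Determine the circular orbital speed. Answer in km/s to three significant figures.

v ≈ 7.57 km/s

r = 6955 km = 6.955×10⁶ m.
For a circular orbit v = √(μ/r) = √(3.986×10¹⁴ / 6.955×10⁶) = √(5.731×10⁷) = 7570 m/s.
That is 7.570 km/s.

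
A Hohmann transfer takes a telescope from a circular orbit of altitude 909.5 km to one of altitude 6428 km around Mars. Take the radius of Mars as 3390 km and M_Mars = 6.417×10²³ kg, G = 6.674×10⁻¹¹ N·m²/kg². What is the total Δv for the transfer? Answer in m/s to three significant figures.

μ = GM = 6.674×10⁻¹¹ × 6.417×10²³ = 4.283×10¹³ m³/s².
r₁ = 3390 + 909.5 = 4299.5 km = 4.2995×10⁶ m.
r₂ = 3390 + 6428 = 9818.0 km = 9.8180×10⁶ m.
Transfer ellipse a_t = (r₁ + r₂)/2 = 7.059×10⁶ m.
At r₁: circular v_c1 = √(μ/r₁) = 3156 m/s; transfer-periapsis v_p = √[μ(2/r₁ − 1/a_t)] = 3722 m/s.
Δv₁ = v_p − v_c1 = 566.1 m/s.
At r₂: circular v_c2 = √(μ/r₂) = 2089 m/s; transfer-apoapsis v_a = √[μ(2/r₂ − 1/a_t)] = 1630 m/s.
Δv₂ = v_c2 − v_a = 458.5 m/s.
Total Δv = Δv₁ + Δv₂ = 1025 m/s.

Δv_total ≈ 1020 m/s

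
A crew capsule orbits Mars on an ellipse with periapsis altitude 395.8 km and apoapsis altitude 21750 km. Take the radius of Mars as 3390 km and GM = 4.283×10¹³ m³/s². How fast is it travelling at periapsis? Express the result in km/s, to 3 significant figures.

r_p = 3390 + 395.8 = 3785.8 km = 3.7858×10⁶ m.
r_a = 3390 + 21750 = 25140 km = 2.5140×10⁷ m.
Semi-major axis a = (r_p + r_a)/2 = 14463 km = 1.446×10⁷ m.
Vis-viva: v² = μ(2/r − 1/a) = 4.283×10¹³ × (5.283×10⁻⁷ − 6.914×10⁻⁸) = 1.967×10⁷ m²/s².
v = 4435 m/s = 4.435 km/s.

v ≈ 4.43 km/s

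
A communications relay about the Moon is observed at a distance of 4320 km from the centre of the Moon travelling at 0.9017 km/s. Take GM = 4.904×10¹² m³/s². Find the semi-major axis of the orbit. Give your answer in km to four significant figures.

r = 4.320×10⁶ m.
Vis-viva rearranged: 1/a = 2/r − v²/μ = 4.630×10⁻⁷ − 1.658×10⁻⁷ = 2.972×10⁻⁷ m⁻¹.
a = 3.365×10⁶ m = 3365.1 km.

a ≈ 3365 km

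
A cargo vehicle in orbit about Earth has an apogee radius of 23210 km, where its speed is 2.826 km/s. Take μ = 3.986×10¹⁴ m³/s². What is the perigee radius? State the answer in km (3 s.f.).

perigee radius ≈ 7030 km

r_a = 2.321×10⁷ m.
Specific energy ε = v²/2 − μ/r = -1.318×10⁷ J/kg, so a = −μ/(2ε) = 1.512×10⁷ m.
The apsides satisfy r_p + r_a = 2a, so the perigee radius is 2a − r_a = 7.032×10⁶ m = 7031.7 km.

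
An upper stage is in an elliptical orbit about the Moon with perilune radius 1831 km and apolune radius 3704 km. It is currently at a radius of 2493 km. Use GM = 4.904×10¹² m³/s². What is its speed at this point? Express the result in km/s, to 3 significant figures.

Semi-major axis a = (r_p + r_a)/2 = 2767.5 km = 2.768×10⁶ m.
Vis-viva: v² = μ(2/r − 1/a) = 4.904×10¹² × (8.022×10⁻⁷ − 3.613×10⁻⁷) = 2.162×10⁶ m²/s².
v = 1470 m/s = 1.470 km/s.

v ≈ 1.47 km/s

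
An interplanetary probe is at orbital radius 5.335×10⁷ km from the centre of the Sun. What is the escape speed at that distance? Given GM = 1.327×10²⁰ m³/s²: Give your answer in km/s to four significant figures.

r = 5.335×10⁷ km = 5.335×10¹⁰ m.
Escape speed v_esc = √(2μ/r) = √(2 × 1.327×10²⁰ / 5.335×10¹⁰) = √(4.975×10⁹) = 70530 m/s.
= 70.53 km/s.

v_esc ≈ 70.53 km/s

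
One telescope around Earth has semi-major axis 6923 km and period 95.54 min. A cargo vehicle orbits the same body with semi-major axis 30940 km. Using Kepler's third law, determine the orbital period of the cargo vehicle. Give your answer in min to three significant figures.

T₂ ≈ 903 min

Kepler's third law: T² ∝ a³, so T₂ = T₁ (a₂/a₁)^(3/2).
a₂/a₁ = 4.469, (a₂/a₁)^(3/2) = 9.448.
T₂ = 95.54 × 9.448 = 902.7 min.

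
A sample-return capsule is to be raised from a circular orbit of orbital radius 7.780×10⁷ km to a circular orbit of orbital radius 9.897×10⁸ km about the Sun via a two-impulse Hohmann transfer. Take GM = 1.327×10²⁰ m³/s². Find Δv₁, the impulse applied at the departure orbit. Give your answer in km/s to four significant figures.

Δv ≈ 14.94 km/s

r₁ = 7.780×10⁷ km = 7.780×10¹⁰ m.
r₂ = 9.897×10⁸ km = 9.897×10¹¹ m.
Transfer ellipse a_t = (r₁ + r₂)/2 = 5.338×10¹¹ m.
At r₁: circular v_c1 = √(μ/r₁) = 41300 m/s; transfer-perihelion v_p = √[μ(2/r₁ − 1/a_t)] = 56240 m/s.
Δv₁ = v_p − v_c1 = 14940 m/s.
= 14.94 km/s.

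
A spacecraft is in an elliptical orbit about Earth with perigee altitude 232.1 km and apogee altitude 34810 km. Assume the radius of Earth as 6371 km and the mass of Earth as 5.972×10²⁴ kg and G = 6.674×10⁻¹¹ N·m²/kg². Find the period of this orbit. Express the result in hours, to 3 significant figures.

μ = GM = 6.674×10⁻¹¹ × 5.972×10²⁴ = 3.986×10¹⁴ m³/s².
r_p = 6371 + 232.1 = 6603.1 km = 6.6031×10⁶ m.
r_a = 6371 + 34810 = 41181 km = 4.1181×10⁷ m.
Semi-major axis a = (r_p + r_a)/2 = (6603.1 + 41181)/2 = 23892 km = 2.389×10⁷ m.
By Kepler's third law T = 2π√(a³/μ) = 2π × 5.850×10³ = 3.675×10⁴ s.
= 10.21 hours.

T ≈ 10.2 hours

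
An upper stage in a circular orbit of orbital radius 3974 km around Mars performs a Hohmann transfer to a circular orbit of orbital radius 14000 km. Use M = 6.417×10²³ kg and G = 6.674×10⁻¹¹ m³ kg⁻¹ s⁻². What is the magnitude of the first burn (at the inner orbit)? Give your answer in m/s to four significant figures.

Δv ≈ 814.5 m/s

μ = GM = 6.674×10⁻¹¹ × 6.417×10²³ = 4.283×10¹³ m³/s².
r₁ = 3974 km = 3.974×10⁶ m.
r₂ = 14000 km = 1.400×10⁷ m.
Transfer ellipse a_t = (r₁ + r₂)/2 = 8.987×10⁶ m.
At r₁: circular v_c1 = √(μ/r₁) = 3283 m/s; transfer-periapsis v_p = √[μ(2/r₁ − 1/a_t)] = 4097 m/s.
Δv₁ = v_p − v_c1 = 814.5 m/s.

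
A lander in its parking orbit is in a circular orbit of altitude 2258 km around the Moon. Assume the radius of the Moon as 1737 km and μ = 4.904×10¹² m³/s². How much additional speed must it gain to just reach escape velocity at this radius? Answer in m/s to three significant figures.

r = 1737 + 2258 = 3995.0 km = 3.9950×10⁶ m.
Circular speed v_c = √(μ/r) = 1108 m/s.
Escape speed v_esc = √(2μ/r) = √2 × v_c = 1567 m/s.
Δv = v_esc − v_c = 458.9 m/s.

Δv ≈ 459 m/s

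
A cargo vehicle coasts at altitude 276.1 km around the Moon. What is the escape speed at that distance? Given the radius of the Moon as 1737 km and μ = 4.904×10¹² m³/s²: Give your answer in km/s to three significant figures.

r = 1737 + 276.1 = 2013.1 km = 2.0131×10⁶ m.
Escape speed v_esc = √(2μ/r) = √(2 × 4.904×10¹² / 2.013×10⁶) = √(4.872×10⁶) = 2207 m/s.
= 2.207 km/s.

v_esc ≈ 2.21 km/s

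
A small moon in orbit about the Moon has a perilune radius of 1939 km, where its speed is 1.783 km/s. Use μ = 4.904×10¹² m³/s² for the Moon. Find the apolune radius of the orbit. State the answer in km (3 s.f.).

apolune radius ≈ 3280 km

r_p = 1.939×10⁶ m.
Specific energy ε = v²/2 − μ/r = -9.396×10⁵ J/kg, so a = −μ/(2ε) = 2.610×10⁶ m.
The apsides satisfy r_p + r_a = 2a, so the apolune radius is 2a − r_p = 3.280×10⁶ m = 3280.3 km.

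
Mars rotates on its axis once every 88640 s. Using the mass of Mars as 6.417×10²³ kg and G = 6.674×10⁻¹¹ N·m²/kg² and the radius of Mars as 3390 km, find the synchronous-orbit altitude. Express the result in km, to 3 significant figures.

h_sync ≈ 17000 km

μ = GM = 6.674×10⁻¹¹ × 6.417×10²³ = 4.283×10¹³ m³/s².
A synchronous orbit has period T, so by Kepler's third law a = (μT²/4π²)^(1/3).
μT²/4π² = 4.283×10¹³ × (8.864×10⁴)² / 39.48 = 8.524×10²¹ m³.
a = 2.043×10⁷ m = 20427 km.
Altitude h = a − R = 20427 − 3390 = 17037 km.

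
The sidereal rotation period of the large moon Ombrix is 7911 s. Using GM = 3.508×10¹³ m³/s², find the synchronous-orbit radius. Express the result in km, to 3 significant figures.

A synchronous orbit has period T, so by Kepler's third law a = (μT²/4π²)^(1/3).
μT²/4π² = 3.508×10¹³ × (7.911×10³)² / 39.48 = 5.561×10¹⁹ m³.
a = 3.817×10⁶ m = 3817.0 km.

r_sync ≈ 3820 km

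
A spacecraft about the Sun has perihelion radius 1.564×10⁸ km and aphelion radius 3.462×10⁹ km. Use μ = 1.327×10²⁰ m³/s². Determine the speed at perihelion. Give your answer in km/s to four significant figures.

Semi-major axis a = (r_p + r_a)/2 = 1.8092×10⁹ km = 1.809×10¹² m.
Vis-viva: v² = μ(2/r − 1/a) = 1.327×10²⁰ × (1.279×10⁻¹¹ − 5.527×10⁻¹³) = 1.624×10⁹ m²/s².
v = 40290 m/s = 40.29 km/s.

v ≈ 40.29 km/s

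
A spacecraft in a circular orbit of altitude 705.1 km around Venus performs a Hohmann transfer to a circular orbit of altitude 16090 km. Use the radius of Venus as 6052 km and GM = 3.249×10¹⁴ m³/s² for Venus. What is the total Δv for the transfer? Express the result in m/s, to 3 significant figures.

r₁ = 6052 + 705.1 = 6757.1 km = 6.7571×10⁶ m.
r₂ = 6052 + 16090 = 22142 km = 2.2142×10⁷ m.
Transfer ellipse a_t = (r₁ + r₂)/2 = 1.445×10⁷ m.
At r₁: circular v_c1 = √(μ/r₁) = 6934 m/s; transfer-periapsis v_p = √[μ(2/r₁ − 1/a_t)] = 8584 m/s.
Δv₁ = v_p − v_c1 = 1650 m/s.
At r₂: circular v_c2 = √(μ/r₂) = 3831 m/s; transfer-apoapsis v_a = √[μ(2/r₂ − 1/a_t)] = 2620 m/s.
Δv₂ = v_c2 − v_a = 1211 m/s.
Total Δv = Δv₁ + Δv₂ = 2861 m/s.

Δv_total ≈ 2860 m/s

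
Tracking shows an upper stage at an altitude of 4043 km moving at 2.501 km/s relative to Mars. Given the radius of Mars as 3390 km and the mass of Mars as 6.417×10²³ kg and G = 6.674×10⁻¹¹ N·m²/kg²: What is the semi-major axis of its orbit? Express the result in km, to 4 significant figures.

μ = GM = 6.674×10⁻¹¹ × 6.417×10²³ = 4.283×10¹³ m³/s².
r = 3390 + 4043 = 7433.0 km = 7.433×10⁶ m.
Specific orbital energy ε = v²/2 − μ/r = (2501)²/2 − 4.283×10¹³/7.433×10⁶ = -2.634×10⁶ J/kg.
Since ε = −μ/(2a), a = −μ/(2ε) = 8.129×10⁶ m = 8128.9 km.

a ≈ 8129 km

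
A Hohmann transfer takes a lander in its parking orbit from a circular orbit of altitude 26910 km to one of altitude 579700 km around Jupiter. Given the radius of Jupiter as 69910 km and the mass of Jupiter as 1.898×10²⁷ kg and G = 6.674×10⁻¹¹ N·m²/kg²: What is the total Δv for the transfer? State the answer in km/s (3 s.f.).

μ = GM = 6.674×10⁻¹¹ × 1.898×10²⁷ = 1.267×10¹⁷ m³/s².
r₁ = 69910 + 26910 = 96820 km = 9.6820×10⁷ m.
r₂ = 69910 + 579700 = 649610 km = 6.4961×10⁸ m.
Transfer ellipse a_t = (r₁ + r₂)/2 = 3.732×10⁸ m.
At r₁: circular v_c1 = √(μ/r₁) = 36170 m/s; transfer-perijove v_p = √[μ(2/r₁ − 1/a_t)] = 47720 m/s.
Δv₁ = v_p − v_c1 = 11550 m/s.
At r₂: circular v_c2 = √(μ/r₂) = 13960 m/s; transfer-apojove v_a = √[μ(2/r₂ − 1/a_t)] = 7112 m/s.
Δv₂ = v_c2 − v_a = 6852 m/s.
Total Δv = Δv₁ + Δv₂ = 18400 m/s = 18.40 km/s.

Δv_total ≈ 18.4 km/s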